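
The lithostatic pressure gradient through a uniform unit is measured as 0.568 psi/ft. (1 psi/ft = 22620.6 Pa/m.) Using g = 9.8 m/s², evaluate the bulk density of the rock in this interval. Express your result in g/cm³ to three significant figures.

ρ = (dP/dz)/g = 0.568 psi/ft / 9.8 m/s² = 12848 Pa/m / 9.8 m/s² = 1311.1 kg/m³
= 1.311 g/cm³

1.31 g/cm³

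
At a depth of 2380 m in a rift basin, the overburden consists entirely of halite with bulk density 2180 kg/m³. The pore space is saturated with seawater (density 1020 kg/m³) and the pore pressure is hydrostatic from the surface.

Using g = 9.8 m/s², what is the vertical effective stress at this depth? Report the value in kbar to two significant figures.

0.27 kbar

Overburden (lithostatic) stress σ_v:
halite: 2180 kg/m³ × 9.8 m/s² × 2380 m = 5.085×10^7 Pa = 50.85 MPa
Pore pressure P_p = 1020 kg/m³ × 9.8 m/s² × 2380 m = 2.379×10^7 Pa = 23.79 MPa
Effective stress σ' = σ_v − P_p = 50.85 − 23.79 = 27.056 MPa = 0.27056 kbar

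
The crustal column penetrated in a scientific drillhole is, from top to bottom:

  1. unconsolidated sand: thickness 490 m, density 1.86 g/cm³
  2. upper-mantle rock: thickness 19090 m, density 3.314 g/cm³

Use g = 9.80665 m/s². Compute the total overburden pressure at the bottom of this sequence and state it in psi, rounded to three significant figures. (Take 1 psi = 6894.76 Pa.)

unconsolidated sand: 1860 kg/m³ × 9.80665 m/s² × 490 m = 8.938×10^6 Pa = 1296 psi
upper-mantle rock: 3314 kg/m³ × 9.80665 m/s² × 19090 m = 6.204×10^8 Pa = 89983 psi
Total = 1296 + 89983 = 91279 psi

91300 psi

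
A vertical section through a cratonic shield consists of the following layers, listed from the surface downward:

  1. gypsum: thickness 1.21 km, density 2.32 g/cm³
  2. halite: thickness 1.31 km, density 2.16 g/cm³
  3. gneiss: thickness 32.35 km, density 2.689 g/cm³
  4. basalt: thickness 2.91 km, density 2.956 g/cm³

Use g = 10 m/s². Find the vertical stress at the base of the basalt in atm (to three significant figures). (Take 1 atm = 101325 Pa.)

9990 atm

gypsum: 2320 kg/m³ × 10 m/s² × 1210 m = 2.807×10^7 Pa = 277.0 atm
halite: 2160 kg/m³ × 10 m/s² × 1310 m = 2.830×10^7 Pa = 279.3 atm
gneiss: 2689 kg/m³ × 10 m/s² × 32350 m = 8.699×10^8 Pa = 8585 atm
basalt: 2956 kg/m³ × 10 m/s² × 2910 m = 8.602×10^7 Pa = 848.9 atm
Total = 277.0 + 279.3 + 8585 + 848.9 = 9990.4 atm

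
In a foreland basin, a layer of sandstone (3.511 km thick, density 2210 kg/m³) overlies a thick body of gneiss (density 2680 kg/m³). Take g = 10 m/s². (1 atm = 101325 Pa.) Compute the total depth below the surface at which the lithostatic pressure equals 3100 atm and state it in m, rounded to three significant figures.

12300 m

Pressure at base of upper layers: 2210×10×3511 = 7.759×10^7 Pa = 765.8 atm
Remaining pressure to be supplied by gneiss: 3.141×10^8 − 7.759×10^7 = 2.365×10^8 Pa
Additional depth in gneiss = 2.365×10^8 Pa / (2680 kg/m³ × 10 m/s²) = 8825.2 m
Total depth = 3511 m + 8825.2 m = 12336 m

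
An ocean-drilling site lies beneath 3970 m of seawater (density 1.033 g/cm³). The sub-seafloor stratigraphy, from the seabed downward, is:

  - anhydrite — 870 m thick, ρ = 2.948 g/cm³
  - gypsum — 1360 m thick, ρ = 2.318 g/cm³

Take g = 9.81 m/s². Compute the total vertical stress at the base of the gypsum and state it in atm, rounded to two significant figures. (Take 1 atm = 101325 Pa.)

seawater: 1033 kg/m³ × 9.81 m/s² × 3970 m = 4.023×10^7 Pa = 397.0 atm
anhydrite: 2948 kg/m³ × 9.81 m/s² × 870 m = 2.516×10^7 Pa = 248.3 atm
gypsum: 2318 kg/m³ × 9.81 m/s² × 1360 m = 3.093×10^7 Pa = 305.2 atm
Total = 397.0 + 248.3 + 305.2 = 950.58 atm

950 atm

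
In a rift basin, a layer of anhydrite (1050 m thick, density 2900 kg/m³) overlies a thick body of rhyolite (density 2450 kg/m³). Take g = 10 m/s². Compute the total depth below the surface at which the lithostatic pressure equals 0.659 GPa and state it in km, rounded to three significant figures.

26.7 km

Pressure at base of upper layers: 2900×10×1050 = 3.045×10^7 Pa = 0.03045 GPa
Remaining pressure to be supplied by rhyolite: 6.590×10^8 − 3.045×10^7 = 6.285×10^8 Pa
Additional depth in rhyolite = 6.285×10^8 Pa / (2450 kg/m³ × 10 m/s²) = 25655 m
Total depth = 1050 m + 25655 m = 26705 m
= 26.705 km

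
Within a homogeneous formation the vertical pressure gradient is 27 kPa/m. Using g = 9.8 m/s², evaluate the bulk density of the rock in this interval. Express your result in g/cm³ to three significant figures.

ρ = (dP/dz)/g = 27 kPa/m / 9.8 m/s² = 27000 Pa/m / 9.8 m/s² = 2755.1 kg/m³
= 2.755 g/cm³

2.76 g/cm³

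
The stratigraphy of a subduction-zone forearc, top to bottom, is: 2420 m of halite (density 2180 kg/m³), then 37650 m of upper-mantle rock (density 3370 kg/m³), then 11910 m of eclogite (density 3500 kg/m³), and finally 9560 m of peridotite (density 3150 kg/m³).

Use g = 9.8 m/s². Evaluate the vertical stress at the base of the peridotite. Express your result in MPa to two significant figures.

halite: 2180 kg/m³ × 9.8 m/s² × 2420 m = 5.170×10^7 Pa = 51.70 MPa
upper-mantle rock: 3370 kg/m³ × 9.8 m/s² × 37650 m = 1.243×10^9 Pa = 1243 MPa
eclogite: 3500 kg/m³ × 9.8 m/s² × 11910 m = 4.085×10^8 Pa = 408.5 MPa
peridotite: 3150 kg/m³ × 9.8 m/s² × 9560 m = 2.951×10^8 Pa = 295.1 MPa
Total = 51.70 + 1243 + 408.5 + 295.1 = 1998.8 MPa

2000 MPa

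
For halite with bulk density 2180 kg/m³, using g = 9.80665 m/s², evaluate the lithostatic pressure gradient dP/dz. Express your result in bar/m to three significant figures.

0.214 bar/m

dP/dz = ρg = 2180 kg/m³ × 9.80665 m/s² = 21378 Pa/m
= 21378 Pa/m × (1 bar/m / 1.0000×10^5 Pa/m) = 0.21378 bar/m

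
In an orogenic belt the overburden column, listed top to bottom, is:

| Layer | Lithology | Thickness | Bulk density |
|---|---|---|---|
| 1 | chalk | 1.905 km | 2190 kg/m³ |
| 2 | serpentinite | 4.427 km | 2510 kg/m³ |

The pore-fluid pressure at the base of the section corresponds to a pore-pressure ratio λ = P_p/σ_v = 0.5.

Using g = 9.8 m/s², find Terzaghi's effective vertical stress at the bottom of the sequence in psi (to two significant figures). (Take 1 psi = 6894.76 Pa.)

Overburden (lithostatic) stress σ_v:
chalk: 2190 kg/m³ × 9.8 m/s² × 1905 m = 4.089×10^7 Pa = 40.89 MPa
serpentinite: 2510 kg/m³ × 9.8 m/s² × 4427 m = 1.089×10^8 Pa = 108.9 MPa
Total = 40.89 + 108.9 = 149.78 MPa
Pore pressure P_p = λ·σ_v = 0.5 × 149.8 MPa = 74.89 MPa
Effective stress σ' = σ_v − P_p = 149.8 − 74.89 = 74.890 MPa = 10862 psi

11000 psi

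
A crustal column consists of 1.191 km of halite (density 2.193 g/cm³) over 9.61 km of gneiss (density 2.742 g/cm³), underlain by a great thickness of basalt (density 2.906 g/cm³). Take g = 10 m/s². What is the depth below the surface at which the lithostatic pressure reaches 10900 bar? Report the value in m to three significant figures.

Pressure at base of upper layers: 2193×10×1191 + 2742×10×9610 = 2.896×10^8 Pa = 2896 bar
Remaining pressure to be supplied by basalt: 1.090×10^9 − 2.896×10^8 = 8.004×10^8 Pa
Additional depth in basalt = 8.004×10^8 Pa / (2906 kg/m³ × 10 m/s²) = 27542 m
Total depth = 10801 m + 27542 m = 38343 m

38300 m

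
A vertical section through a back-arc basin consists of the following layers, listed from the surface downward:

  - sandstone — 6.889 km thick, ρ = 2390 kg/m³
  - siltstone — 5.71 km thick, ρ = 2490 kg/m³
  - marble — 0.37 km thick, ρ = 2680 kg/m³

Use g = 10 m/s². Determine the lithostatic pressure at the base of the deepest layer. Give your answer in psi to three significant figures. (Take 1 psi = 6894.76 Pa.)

sandstone: 2390 kg/m³ × 10 m/s² × 6889 m = 1.646×10^8 Pa = 23880 psi
siltstone: 2490 kg/m³ × 10 m/s² × 5710 m = 1.422×10^8 Pa = 20621 psi
marble: 2680 kg/m³ × 10 m/s² × 370 m = 9.916×10^6 Pa = 1438 psi
Total = 23880 + 20621 + 1438 = 45940 psi

45900 psi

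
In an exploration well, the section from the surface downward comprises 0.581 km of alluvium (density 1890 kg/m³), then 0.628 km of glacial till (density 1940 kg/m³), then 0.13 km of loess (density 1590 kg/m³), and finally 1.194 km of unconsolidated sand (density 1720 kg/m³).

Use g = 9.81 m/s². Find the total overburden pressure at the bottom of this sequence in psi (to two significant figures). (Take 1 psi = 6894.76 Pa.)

6500 psi

alluvium: 1890 kg/m³ × 9.81 m/s² × 581 m = 1.077×10^7 Pa = 1562 psi
glacial till: 1940 kg/m³ × 9.81 m/s² × 628 m = 1.195×10^7 Pa = 1733 psi
loess: 1590 kg/m³ × 9.81 m/s² × 130 m = 2.028×10^6 Pa = 294.1 psi
unconsolidated sand: 1720 kg/m³ × 9.81 m/s² × 1194 m = 2.015×10^7 Pa = 2922 psi
Total = 1562 + 1733 + 294.1 + 2922 = 6511.9 psi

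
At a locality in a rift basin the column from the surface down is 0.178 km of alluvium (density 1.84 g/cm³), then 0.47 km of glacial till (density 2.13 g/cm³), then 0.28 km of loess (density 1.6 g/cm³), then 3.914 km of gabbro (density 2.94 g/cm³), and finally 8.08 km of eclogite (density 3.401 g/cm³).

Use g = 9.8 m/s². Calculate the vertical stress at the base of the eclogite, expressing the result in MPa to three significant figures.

alluvium: 1840 kg/m³ × 9.8 m/s² × 178 m = 3.210×10^6 Pa = 3.210 MPa
glacial till: 2130 kg/m³ × 9.8 m/s² × 470 m = 9.811×10^6 Pa = 9.811 MPa
loess: 1600 kg/m³ × 9.8 m/s² × 280 m = 4.390×10^6 Pa = 4.390 MPa
gabbro: 2940 kg/m³ × 9.8 m/s² × 3914 m = 1.128×10^8 Pa = 112.8 MPa
eclogite: 3401 kg/m³ × 9.8 m/s² × 8080 m = 2.693×10^8 Pa = 269.3 MPa
Total = 3.210 + 9.811 + 4.390 + 112.8 + 269.3 = 399.49 MPa

399 MPa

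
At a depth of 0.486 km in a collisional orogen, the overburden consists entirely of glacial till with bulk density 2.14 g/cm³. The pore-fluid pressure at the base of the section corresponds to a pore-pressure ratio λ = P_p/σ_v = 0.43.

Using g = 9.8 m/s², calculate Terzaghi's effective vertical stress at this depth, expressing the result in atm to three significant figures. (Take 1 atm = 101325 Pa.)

Overburden (lithostatic) stress σ_v:
glacial till: 2140 kg/m³ × 9.8 m/s² × 486 m = 1.019×10^7 Pa = 10.19 MPa
Pore pressure P_p = λ·σ_v = 0.43 × 10.19 MPa = 4.383 MPa
Effective stress σ' = σ_v − P_p = 10.19 − 4.383 = 5.8097 MPa = 57.337 atm

57.3 atm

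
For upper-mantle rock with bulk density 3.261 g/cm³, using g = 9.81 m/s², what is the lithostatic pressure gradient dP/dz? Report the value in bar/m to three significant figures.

dP/dz = ρg = 3261 kg/m³ × 9.81 m/s² = 31990 Pa/m
= 31990 Pa/m × (1 bar/m / 1.0000×10^5 Pa/m) = 0.31990 bar/m

0.320 bar/m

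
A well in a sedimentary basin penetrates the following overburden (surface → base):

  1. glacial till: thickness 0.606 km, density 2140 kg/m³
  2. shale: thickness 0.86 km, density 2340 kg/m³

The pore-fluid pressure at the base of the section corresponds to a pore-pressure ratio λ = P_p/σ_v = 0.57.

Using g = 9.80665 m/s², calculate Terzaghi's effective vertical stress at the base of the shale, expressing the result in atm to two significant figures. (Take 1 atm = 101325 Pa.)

Overburden (lithostatic) stress σ_v:
glacial till: 2140 kg/m³ × 9.80665 m/s² × 606 m = 1.272×10^7 Pa = 12.72 MPa
shale: 2340 kg/m³ × 9.80665 m/s² × 860 m = 1.973×10^7 Pa = 19.73 MPa
Total = 12.72 + 19.73 = 32.453 MPa
Pore pressure P_p = λ·σ_v = 0.57 × 32.45 MPa = 18.50 MPa
Effective stress σ' = σ_v − P_p = 32.45 − 18.50 = 13.955 MPa = 137.72 atm

140 atm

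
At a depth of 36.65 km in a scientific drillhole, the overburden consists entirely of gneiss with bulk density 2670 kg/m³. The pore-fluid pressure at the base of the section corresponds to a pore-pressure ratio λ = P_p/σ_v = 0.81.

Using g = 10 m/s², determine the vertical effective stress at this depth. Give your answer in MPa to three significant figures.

Overburden (lithostatic) stress σ_v:
gneiss: 2670 kg/m³ × 10 m/s² × 36650 m = 9.786×10^8 Pa = 978.6 MPa
Pore pressure P_p = λ·σ_v = 0.81 × 978.6 MPa = 792.6 MPa
Effective stress σ' = σ_v − P_p = 978.6 − 792.6 = 185.93 MPa

186 MPa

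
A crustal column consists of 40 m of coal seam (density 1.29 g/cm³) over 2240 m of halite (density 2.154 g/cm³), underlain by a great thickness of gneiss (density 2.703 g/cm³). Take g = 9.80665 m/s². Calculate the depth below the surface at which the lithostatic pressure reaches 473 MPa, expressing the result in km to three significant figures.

18.3 km

Pressure at base of upper layers: 1290×9.80665×40 + 2154×9.80665×2240 = 4.782×10^7 Pa = 47.82 MPa
Remaining pressure to be supplied by gneiss: 4.730×10^8 − 4.782×10^7 = 4.252×10^8 Pa
Additional depth in gneiss = 4.252×10^8 Pa / (2703 kg/m³ × 9.80665 m/s²) = 16040 m
Total depth = 2280 m + 16040 m = 18320 m
= 18.320 km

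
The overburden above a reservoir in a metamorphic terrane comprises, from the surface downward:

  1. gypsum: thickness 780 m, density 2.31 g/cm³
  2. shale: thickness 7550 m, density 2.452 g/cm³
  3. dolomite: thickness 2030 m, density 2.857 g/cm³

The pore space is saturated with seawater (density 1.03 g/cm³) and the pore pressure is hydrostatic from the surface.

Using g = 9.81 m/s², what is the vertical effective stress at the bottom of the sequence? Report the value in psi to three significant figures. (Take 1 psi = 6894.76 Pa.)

22000 psi

Overburden (lithostatic) stress σ_v:
gypsum: 2310 kg/m³ × 9.81 m/s² × 780 m = 1.768×10^7 Pa = 17.68 MPa
shale: 2452 kg/m³ × 9.81 m/s² × 7550 m = 1.816×10^8 Pa = 181.6 MPa
dolomite: 2857 kg/m³ × 9.81 m/s² × 2030 m = 5.690×10^7 Pa = 56.90 MPa
Total = 17.68 + 181.6 + 56.90 = 256.18 MPa
Pore pressure P_p = 1030 kg/m³ × 9.81 m/s² × 10360 m = 1.047×10^8 Pa = 104.7 MPa
Effective stress σ' = σ_v − P_p = 256.2 − 104.7 = 151.50 MPa = 21973 psi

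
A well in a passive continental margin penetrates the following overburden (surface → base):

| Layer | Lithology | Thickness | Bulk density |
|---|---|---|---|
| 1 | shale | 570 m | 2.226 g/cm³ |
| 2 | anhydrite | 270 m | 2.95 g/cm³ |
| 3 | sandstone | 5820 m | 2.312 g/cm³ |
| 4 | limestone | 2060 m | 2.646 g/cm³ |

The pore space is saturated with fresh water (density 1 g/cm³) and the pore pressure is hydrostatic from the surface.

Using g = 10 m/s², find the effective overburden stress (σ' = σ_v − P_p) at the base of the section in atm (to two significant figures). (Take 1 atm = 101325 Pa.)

1200 atm

Overburden (lithostatic) stress σ_v:
shale: 2226 kg/m³ × 10 m/s² × 570 m = 1.269×10^7 Pa = 12.69 MPa
anhydrite: 2950 kg/m³ × 10 m/s² × 270 m = 7.965×10^6 Pa = 7.965 MPa
sandstone: 2312 kg/m³ × 10 m/s² × 5820 m = 1.346×10^8 Pa = 134.6 MPa
limestone: 2646 kg/m³ × 10 m/s² × 2060 m = 5.451×10^7 Pa = 54.51 MPa
Total = 12.69 + 7.965 + 134.6 + 54.51 = 209.72 MPa
Pore pressure P_p = 1000 kg/m³ × 10 m/s² × 8720 m = 8.720×10^7 Pa = 87.20 MPa
Effective stress σ' = σ_v − P_p = 209.7 − 87.20 = 122.52 MPa = 1209.2 atm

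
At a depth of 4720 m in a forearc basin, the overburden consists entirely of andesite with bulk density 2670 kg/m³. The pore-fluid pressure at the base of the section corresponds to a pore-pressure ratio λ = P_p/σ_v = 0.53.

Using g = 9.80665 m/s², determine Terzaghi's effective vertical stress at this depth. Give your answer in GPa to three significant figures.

0.0581 GPa

Overburden (lithostatic) stress σ_v:
andesite: 2670 kg/m³ × 9.80665 m/s² × 4720 m = 1.236×10^8 Pa = 123.6 MPa
Pore pressure P_p = λ·σ_v = 0.53 × 123.6 MPa = 65.50 MPa
Effective stress σ' = σ_v − P_p = 123.6 − 65.50 = 58.086 MPa = 0.058086 GPa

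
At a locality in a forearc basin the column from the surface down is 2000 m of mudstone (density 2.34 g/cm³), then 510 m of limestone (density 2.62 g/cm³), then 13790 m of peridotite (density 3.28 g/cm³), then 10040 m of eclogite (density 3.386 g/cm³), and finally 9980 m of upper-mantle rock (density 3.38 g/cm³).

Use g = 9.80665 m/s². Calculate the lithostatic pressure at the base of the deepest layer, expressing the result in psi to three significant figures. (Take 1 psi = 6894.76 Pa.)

mudstone: 2340 kg/m³ × 9.80665 m/s² × 2000 m = 4.590×10^7 Pa = 6657 psi
limestone: 2620 kg/m³ × 9.80665 m/s² × 510 m = 1.310×10^7 Pa = 1901 psi
peridotite: 3280 kg/m³ × 9.80665 m/s² × 13790 m = 4.436×10^8 Pa = 64334 psi
eclogite: 3386 kg/m³ × 9.80665 m/s² × 10040 m = 3.334×10^8 Pa = 48353 psi
upper-mantle rock: 3380 kg/m³ × 9.80665 m/s² × 9980 m = 3.308×10^8 Pa = 47979 psi
Total = 6657 + 1901 + 64334 + 48353 + 47979 = 1.6922×10^5 psi

169000 psi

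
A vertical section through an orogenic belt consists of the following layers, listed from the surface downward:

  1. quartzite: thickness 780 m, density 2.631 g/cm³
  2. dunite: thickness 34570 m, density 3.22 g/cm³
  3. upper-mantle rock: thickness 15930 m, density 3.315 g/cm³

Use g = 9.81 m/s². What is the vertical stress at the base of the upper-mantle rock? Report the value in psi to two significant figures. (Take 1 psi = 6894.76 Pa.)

quartzite: 2631 kg/m³ × 9.81 m/s² × 780 m = 2.013×10^7 Pa = 2920 psi
dunite: 3220 kg/m³ × 9.81 m/s² × 34570 m = 1.092×10^9 Pa = 1.584×10^5 psi
upper-mantle rock: 3315 kg/m³ × 9.81 m/s² × 15930 m = 5.180×10^8 Pa = 75136 psi
Total = 2920 + 1.584×10^5 + 75136 = 2.3644×10^5 psi

240000 psi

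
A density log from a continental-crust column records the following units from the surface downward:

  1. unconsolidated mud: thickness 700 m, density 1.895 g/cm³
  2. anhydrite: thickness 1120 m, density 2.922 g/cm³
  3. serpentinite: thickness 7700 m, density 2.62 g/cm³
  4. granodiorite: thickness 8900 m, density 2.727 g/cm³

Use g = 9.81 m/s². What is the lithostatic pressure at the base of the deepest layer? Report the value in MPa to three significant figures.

unconsolidated mud: 1895 kg/m³ × 9.81 m/s² × 700 m = 1.301×10^7 Pa = 13.01 MPa
anhydrite: 2922 kg/m³ × 9.81 m/s² × 1120 m = 3.210×10^7 Pa = 32.10 MPa
serpentinite: 2620 kg/m³ × 9.81 m/s² × 7700 m = 1.979×10^8 Pa = 197.9 MPa
granodiorite: 2727 kg/m³ × 9.81 m/s² × 8900 m = 2.381×10^8 Pa = 238.1 MPa
Total = 13.01 + 32.10 + 197.9 + 238.1 = 481.12 MPa

481 MPa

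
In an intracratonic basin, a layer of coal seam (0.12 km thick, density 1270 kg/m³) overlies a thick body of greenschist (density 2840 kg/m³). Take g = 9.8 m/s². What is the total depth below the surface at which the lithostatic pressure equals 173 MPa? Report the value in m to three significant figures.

Pressure at base of upper layers: 1270×9.8×120 = 1.494×10^6 Pa = 1.494 MPa
Remaining pressure to be supplied by greenschist: 1.730×10^8 − 1.494×10^6 = 1.715×10^8 Pa
Additional depth in greenschist = 1.715×10^8 Pa / (2840 kg/m³ × 9.8 m/s²) = 6162.2 m
Total depth = 120 m + 6162.2 m = 6282.2 m

6280 m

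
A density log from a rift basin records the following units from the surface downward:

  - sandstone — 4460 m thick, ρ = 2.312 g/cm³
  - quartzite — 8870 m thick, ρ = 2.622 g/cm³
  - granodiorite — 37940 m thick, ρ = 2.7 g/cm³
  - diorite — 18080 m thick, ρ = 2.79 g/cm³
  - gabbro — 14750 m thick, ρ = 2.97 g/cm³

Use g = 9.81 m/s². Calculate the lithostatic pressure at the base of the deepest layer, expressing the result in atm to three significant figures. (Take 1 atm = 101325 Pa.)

sandstone: 2312 kg/m³ × 9.81 m/s² × 4460 m = 1.012×10^8 Pa = 998.3 atm
quartzite: 2622 kg/m³ × 9.81 m/s² × 8870 m = 2.282×10^8 Pa = 2252 atm
granodiorite: 2700 kg/m³ × 9.81 m/s² × 37940 m = 1.005×10^9 Pa = 9918 atm
diorite: 2790 kg/m³ × 9.81 m/s² × 18080 m = 4.948×10^8 Pa = 4884 atm
gabbro: 2970 kg/m³ × 9.81 m/s² × 14750 m = 4.298×10^8 Pa = 4241 atm
Total = 998.3 + 2252 + 9918 + 4884 + 4241 = 22293 atm

22300 atm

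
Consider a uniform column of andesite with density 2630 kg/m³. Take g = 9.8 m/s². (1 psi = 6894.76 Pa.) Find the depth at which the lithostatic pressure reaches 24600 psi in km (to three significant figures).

h = P/(ρg) = 24600 psi / (2630 kg/m³ × 9.8 m/s²) = 1.696×10^8 Pa / 25774 Pa/m = 6580.7 m
= 6.5807 km

6.58 km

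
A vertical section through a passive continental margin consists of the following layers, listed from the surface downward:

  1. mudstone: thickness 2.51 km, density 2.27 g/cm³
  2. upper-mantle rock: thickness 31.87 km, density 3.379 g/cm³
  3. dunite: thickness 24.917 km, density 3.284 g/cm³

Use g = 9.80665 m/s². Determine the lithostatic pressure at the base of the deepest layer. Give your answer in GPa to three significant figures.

1.91 GPa

mudstone: 2270 kg/m³ × 9.80665 m/s² × 2510 m = 5.588×10^7 Pa = 0.05588 GPa
upper-mantle rock: 3379 kg/m³ × 9.80665 m/s² × 31870 m = 1.056×10^9 Pa = 1.056 GPa
dunite: 3284 kg/m³ × 9.80665 m/s² × 24917 m = 8.025×10^8 Pa = 0.8025 GPa
Total = 0.05588 + 1.056 + 0.8025 = 1.9144 GPa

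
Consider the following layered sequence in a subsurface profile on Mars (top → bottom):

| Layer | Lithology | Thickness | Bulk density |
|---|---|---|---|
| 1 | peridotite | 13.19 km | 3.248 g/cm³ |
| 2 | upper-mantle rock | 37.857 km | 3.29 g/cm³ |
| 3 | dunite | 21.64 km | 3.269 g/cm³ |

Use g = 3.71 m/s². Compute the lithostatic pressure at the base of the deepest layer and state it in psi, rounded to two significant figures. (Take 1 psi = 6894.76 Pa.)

130000 psi

peridotite: 3248 kg/m³ × 3.71 m/s² × 13190 m = 1.589×10^8 Pa = 23052 psi
upper-mantle rock: 3290 kg/m³ × 3.71 m/s² × 37857 m = 4.621×10^8 Pa = 67019 psi
dunite: 3269 kg/m³ × 3.71 m/s² × 21640 m = 2.624×10^8 Pa = 38065 psi
Total = 23052 + 67019 + 38065 = 1.2814×10^5 psi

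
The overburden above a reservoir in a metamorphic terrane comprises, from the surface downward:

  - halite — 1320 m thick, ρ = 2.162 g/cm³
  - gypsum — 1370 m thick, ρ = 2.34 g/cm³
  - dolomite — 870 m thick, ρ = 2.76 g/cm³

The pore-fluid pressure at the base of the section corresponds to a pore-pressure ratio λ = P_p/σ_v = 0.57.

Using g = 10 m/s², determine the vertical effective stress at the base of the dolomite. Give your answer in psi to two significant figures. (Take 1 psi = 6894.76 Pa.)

5300 psi

Overburden (lithostatic) stress σ_v:
halite: 2162 kg/m³ × 10 m/s² × 1320 m = 2.854×10^7 Pa = 28.54 MPa
gypsum: 2340 kg/m³ × 10 m/s² × 1370 m = 3.206×10^7 Pa = 32.06 MPa
dolomite: 2760 kg/m³ × 10 m/s² × 870 m = 2.401×10^7 Pa = 24.01 MPa
Total = 28.54 + 32.06 + 24.01 = 84.608 MPa
Pore pressure P_p = λ·σ_v = 0.57 × 84.61 MPa = 48.23 MPa
Effective stress σ' = σ_v − P_p = 84.61 − 48.23 = 36.382 MPa = 5276.7 psi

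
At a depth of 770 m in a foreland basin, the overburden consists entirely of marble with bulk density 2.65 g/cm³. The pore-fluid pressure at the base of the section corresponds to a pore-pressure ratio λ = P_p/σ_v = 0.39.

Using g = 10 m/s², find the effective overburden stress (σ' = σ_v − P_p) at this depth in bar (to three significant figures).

Overburden (lithostatic) stress σ_v:
marble: 2650 kg/m³ × 10 m/s² × 770 m = 2.041×10^7 Pa = 20.41 MPa
Pore pressure P_p = λ·σ_v = 0.39 × 20.41 MPa = 7.958 MPa
Effective stress σ' = σ_v − P_p = 20.41 − 7.958 = 12.447 MPa = 124.47 bar

124 bar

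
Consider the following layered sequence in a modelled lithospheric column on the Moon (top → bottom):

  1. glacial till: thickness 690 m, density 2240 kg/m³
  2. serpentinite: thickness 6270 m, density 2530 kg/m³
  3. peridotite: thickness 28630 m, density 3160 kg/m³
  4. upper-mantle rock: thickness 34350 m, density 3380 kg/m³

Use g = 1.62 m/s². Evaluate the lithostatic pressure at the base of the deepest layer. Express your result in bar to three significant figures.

glacial till: 2240 kg/m³ × 1.62 m/s² × 690 m = 2.504×10^6 Pa = 25.04 bar
serpentinite: 2530 kg/m³ × 1.62 m/s² × 6270 m = 2.570×10^7 Pa = 257.0 bar
peridotite: 3160 kg/m³ × 1.62 m/s² × 28630 m = 1.466×10^8 Pa = 1466 bar
upper-mantle rock: 3380 kg/m³ × 1.62 m/s² × 34350 m = 1.881×10^8 Pa = 1881 bar
Total = 25.04 + 257.0 + 1466 + 1881 = 3628.5 bar

3630 bar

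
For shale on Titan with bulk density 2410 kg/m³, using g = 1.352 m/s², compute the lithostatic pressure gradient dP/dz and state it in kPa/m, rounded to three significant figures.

dP/dz = ρg = 2410 kg/m³ × 1.352 m/s² = 3258.3 Pa/m
= 3258.3 Pa/m × (1 kPa/m / 1000.0 Pa/m) = 3.2583 kPa/m

3.26 kPa/m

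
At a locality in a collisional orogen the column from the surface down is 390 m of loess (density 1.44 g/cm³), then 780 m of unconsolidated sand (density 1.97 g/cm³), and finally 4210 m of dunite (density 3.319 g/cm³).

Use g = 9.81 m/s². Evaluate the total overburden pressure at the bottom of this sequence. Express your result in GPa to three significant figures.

loess: 1440 kg/m³ × 9.81 m/s² × 390 m = 5.509×10^6 Pa = 5.509×10^-3 GPa
unconsolidated sand: 1970 kg/m³ × 9.81 m/s² × 780 m = 1.507×10^7 Pa = 0.01507 GPa
dunite: 3319 kg/m³ × 9.81 m/s² × 4210 m = 1.371×10^8 Pa = 0.1371 GPa
Total = 5.509×10^-3 + 0.01507 + 0.1371 = 0.15766 GPa

0.158 GPa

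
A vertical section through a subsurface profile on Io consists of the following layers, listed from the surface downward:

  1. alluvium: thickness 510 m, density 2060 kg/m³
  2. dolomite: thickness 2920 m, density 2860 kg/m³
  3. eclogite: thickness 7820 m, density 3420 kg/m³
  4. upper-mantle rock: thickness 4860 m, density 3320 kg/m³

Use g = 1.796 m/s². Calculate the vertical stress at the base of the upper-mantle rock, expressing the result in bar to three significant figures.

alluvium: 2060 kg/m³ × 1.796 m/s² × 510 m = 1.887×10^6 Pa = 18.87 bar
dolomite: 2860 kg/m³ × 1.796 m/s² × 2920 m = 1.500×10^7 Pa = 150.0 bar
eclogite: 3420 kg/m³ × 1.796 m/s² × 7820 m = 4.803×10^7 Pa = 480.3 bar
upper-mantle rock: 3320 kg/m³ × 1.796 m/s² × 4860 m = 2.898×10^7 Pa = 289.8 bar
Total = 18.87 + 150.0 + 480.3 + 289.8 = 938.97 bar

939 bar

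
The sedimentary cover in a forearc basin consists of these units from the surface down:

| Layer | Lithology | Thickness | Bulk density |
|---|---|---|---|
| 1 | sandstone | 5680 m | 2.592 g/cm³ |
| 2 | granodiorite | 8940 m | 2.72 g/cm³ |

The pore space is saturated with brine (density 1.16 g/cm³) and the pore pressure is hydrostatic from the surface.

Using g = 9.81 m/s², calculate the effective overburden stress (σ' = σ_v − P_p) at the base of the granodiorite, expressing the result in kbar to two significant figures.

2.2 kbar

Overburden (lithostatic) stress σ_v:
sandstone: 2592 kg/m³ × 9.81 m/s² × 5680 m = 1.444×10^8 Pa = 144.4 MPa
granodiorite: 2720 kg/m³ × 9.81 m/s² × 8940 m = 2.385×10^8 Pa = 238.5 MPa
Total = 144.4 + 238.5 = 382.98 MPa
Pore pressure P_p = 1160 kg/m³ × 9.81 m/s² × 14620 m = 1.664×10^8 Pa = 166.4 MPa
Effective stress σ' = σ_v − P_p = 383.0 − 166.4 = 216.61 MPa = 2.1661 kbar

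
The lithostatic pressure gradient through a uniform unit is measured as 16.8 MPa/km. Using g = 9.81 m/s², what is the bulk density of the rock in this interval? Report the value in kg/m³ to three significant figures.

1710 kg/m³

ρ = (dP/dz)/g = 16.8 MPa/km / 9.81 m/s² = 16800 Pa/m / 9.81 m/s² = 1712.5 kg/m³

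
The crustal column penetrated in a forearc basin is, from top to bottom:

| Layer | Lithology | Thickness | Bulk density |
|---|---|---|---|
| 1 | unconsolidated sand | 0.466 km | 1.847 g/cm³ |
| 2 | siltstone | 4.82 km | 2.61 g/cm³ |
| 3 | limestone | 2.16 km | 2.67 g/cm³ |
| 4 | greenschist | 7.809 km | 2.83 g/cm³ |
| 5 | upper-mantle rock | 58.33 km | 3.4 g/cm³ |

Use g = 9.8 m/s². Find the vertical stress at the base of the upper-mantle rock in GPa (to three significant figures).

unconsolidated sand: 1847 kg/m³ × 9.8 m/s² × 466 m = 8.435×10^6 Pa = 8.435×10^-3 GPa
siltstone: 2610 kg/m³ × 9.8 m/s² × 4820 m = 1.233×10^8 Pa = 0.1233 GPa
limestone: 2670 kg/m³ × 9.8 m/s² × 2160 m = 5.652×10^7 Pa = 0.05652 GPa
greenschist: 2830 kg/m³ × 9.8 m/s² × 7809 m = 2.166×10^8 Pa = 0.2166 GPa
upper-mantle rock: 3400 kg/m³ × 9.8 m/s² × 58330 m = 1.944×10^9 Pa = 1.944 GPa
Total = 8.435×10^-3 + 0.1233 + 0.05652 + 0.2166 + 1.944 = 2.3484 GPa

2.35 GPa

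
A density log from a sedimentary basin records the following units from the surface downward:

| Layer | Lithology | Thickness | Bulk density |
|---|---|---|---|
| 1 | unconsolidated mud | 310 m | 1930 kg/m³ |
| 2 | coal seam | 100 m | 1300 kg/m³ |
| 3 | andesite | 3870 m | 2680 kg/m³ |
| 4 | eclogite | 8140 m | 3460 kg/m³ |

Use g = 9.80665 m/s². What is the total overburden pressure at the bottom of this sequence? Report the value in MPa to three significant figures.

unconsolidated mud: 1930 kg/m³ × 9.80665 m/s² × 310 m = 5.867×10^6 Pa = 5.867 MPa
coal seam: 1300 kg/m³ × 9.80665 m/s² × 100 m = 1.275×10^6 Pa = 1.275 MPa
andesite: 2680 kg/m³ × 9.80665 m/s² × 3870 m = 1.017×10^8 Pa = 101.7 MPa
eclogite: 3460 kg/m³ × 9.80665 m/s² × 8140 m = 2.762×10^8 Pa = 276.2 MPa
Total = 5.867 + 1.275 + 101.7 + 276.2 = 385.05 MPa

385 MPa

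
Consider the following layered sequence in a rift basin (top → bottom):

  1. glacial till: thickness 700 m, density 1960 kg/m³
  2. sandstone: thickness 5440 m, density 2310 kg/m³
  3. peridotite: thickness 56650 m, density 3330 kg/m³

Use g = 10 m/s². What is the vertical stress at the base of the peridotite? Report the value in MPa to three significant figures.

glacial till: 1960 kg/m³ × 10 m/s² × 700 m = 1.372×10^7 Pa = 13.72 MPa
sandstone: 2310 kg/m³ × 10 m/s² × 5440 m = 1.257×10^8 Pa = 125.7 MPa
peridotite: 3330 kg/m³ × 10 m/s² × 56650 m = 1.886×10^9 Pa = 1886 MPa
Total = 13.72 + 125.7 + 1886 = 2025.8 MPa

2030 MPa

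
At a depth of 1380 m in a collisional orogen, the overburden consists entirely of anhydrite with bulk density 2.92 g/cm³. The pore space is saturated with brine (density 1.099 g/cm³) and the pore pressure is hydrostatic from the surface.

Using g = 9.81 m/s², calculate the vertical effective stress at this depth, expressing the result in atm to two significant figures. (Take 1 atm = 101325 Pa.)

240 atm

Overburden (lithostatic) stress σ_v:
anhydrite: 2920 kg/m³ × 9.81 m/s² × 1380 m = 3.953×10^7 Pa = 39.53 MPa
Pore pressure P_p = 1099 kg/m³ × 9.81 m/s² × 1380 m = 1.488×10^7 Pa = 14.88 MPa
Effective stress σ' = σ_v − P_p = 39.53 − 14.88 = 24.652 MPa = 243.30 atm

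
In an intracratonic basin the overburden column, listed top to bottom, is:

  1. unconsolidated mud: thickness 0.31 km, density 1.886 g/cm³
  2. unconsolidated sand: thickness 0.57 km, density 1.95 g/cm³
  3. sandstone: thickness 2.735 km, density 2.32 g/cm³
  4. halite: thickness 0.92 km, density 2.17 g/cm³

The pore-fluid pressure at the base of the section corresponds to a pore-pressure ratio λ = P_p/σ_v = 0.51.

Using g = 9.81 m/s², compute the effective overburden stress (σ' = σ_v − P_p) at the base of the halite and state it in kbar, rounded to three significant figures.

0.483 kbar

Overburden (lithostatic) stress σ_v:
unconsolidated mud: 1886 kg/m³ × 9.81 m/s² × 310 m = 5.736×10^6 Pa = 5.736 MPa
unconsolidated sand: 1950 kg/m³ × 9.81 m/s² × 570 m = 1.090×10^7 Pa = 10.90 MPa
sandstone: 2320 kg/m³ × 9.81 m/s² × 2735 m = 6.225×10^7 Pa = 62.25 MPa
halite: 2170 kg/m³ × 9.81 m/s² × 920 m = 1.958×10^7 Pa = 19.58 MPa
Total = 5.736 + 10.90 + 62.25 + 19.58 = 98.470 MPa
Pore pressure P_p = λ·σ_v = 0.51 × 98.47 MPa = 50.22 MPa
Effective stress σ' = σ_v − P_p = 98.47 − 50.22 = 48.251 MPa = 0.48251 kbar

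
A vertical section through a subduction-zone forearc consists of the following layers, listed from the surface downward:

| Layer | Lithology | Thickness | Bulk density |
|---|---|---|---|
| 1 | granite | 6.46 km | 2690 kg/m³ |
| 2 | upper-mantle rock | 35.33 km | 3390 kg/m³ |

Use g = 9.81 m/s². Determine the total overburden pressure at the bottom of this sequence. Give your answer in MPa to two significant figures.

granite: 2690 kg/m³ × 9.81 m/s² × 6460 m = 1.705×10^8 Pa = 170.5 MPa
upper-mantle rock: 3390 kg/m³ × 9.81 m/s² × 35330 m = 1.175×10^9 Pa = 1175 MPa
Total = 170.5 + 1175 = 1345.4 MPa

1300 MPa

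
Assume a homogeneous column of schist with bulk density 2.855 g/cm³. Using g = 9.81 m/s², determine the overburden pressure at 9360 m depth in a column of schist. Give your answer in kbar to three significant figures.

schist: 2855 kg/m³ × 9.81 m/s² × 9360 m = 2.622×10^8 Pa = 2.622 kbar

2.62 kbar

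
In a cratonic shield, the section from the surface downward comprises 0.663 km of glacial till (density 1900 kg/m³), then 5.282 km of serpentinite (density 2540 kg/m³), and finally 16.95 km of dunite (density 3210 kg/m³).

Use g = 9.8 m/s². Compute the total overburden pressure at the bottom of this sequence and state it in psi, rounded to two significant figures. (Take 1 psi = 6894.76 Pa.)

glacial till: 1900 kg/m³ × 9.8 m/s² × 663 m = 1.235×10^7 Pa = 1790 psi
serpentinite: 2540 kg/m³ × 9.8 m/s² × 5282 m = 1.315×10^8 Pa = 19069 psi
dunite: 3210 kg/m³ × 9.8 m/s² × 16950 m = 5.332×10^8 Pa = 77336 psi
Total = 1790 + 19069 + 77336 = 98196 psi

98000 psi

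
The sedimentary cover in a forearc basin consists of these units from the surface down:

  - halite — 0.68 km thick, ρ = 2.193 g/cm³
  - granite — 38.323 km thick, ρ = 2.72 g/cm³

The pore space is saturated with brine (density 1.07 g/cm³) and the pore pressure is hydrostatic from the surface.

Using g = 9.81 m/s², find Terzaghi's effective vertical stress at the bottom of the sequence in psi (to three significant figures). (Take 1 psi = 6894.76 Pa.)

Overburden (lithostatic) stress σ_v:
halite: 2193 kg/m³ × 9.81 m/s² × 680 m = 1.463×10^7 Pa = 14.63 MPa
granite: 2720 kg/m³ × 9.81 m/s² × 38323 m = 1.023×10^9 Pa = 1023 MPa
Total = 14.63 + 1023 = 1037.2 MPa
Pore pressure P_p = 1070 kg/m³ × 9.81 m/s² × 39003 m = 4.094×10^8 Pa = 409.4 MPa
Effective stress σ' = σ_v − P_p = 1037 − 409.4 = 627.81 MPa = 91056 psi

91100 psi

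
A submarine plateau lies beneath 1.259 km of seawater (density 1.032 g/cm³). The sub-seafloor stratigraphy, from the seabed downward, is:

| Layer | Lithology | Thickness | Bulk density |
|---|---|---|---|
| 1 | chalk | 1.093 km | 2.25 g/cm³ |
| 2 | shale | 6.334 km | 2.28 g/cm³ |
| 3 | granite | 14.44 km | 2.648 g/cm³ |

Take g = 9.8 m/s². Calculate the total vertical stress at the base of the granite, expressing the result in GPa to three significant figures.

0.553 GPa

seawater: 1032 kg/m³ × 9.8 m/s² × 1259 m = 1.273×10^7 Pa = 0.01273 GPa
chalk: 2250 kg/m³ × 9.8 m/s² × 1093 m = 2.410×10^7 Pa = 0.02410 GPa
shale: 2280 kg/m³ × 9.8 m/s² × 6334 m = 1.415×10^8 Pa = 0.1415 GPa
granite: 2648 kg/m³ × 9.8 m/s² × 14440 m = 3.747×10^8 Pa = 0.3747 GPa
Total = 0.01273 + 0.02410 + 0.1415 + 0.3747 = 0.55308 GPa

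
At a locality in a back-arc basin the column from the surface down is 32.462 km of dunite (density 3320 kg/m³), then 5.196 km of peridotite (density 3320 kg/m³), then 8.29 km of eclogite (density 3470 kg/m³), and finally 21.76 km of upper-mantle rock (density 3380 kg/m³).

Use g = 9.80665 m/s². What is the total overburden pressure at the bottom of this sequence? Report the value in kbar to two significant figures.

dunite: 3320 kg/m³ × 9.80665 m/s² × 32462 m = 1.057×10^9 Pa = 10.57 kbar
peridotite: 3320 kg/m³ × 9.80665 m/s² × 5196 m = 1.692×10^8 Pa = 1.692 kbar
eclogite: 3470 kg/m³ × 9.80665 m/s² × 8290 m = 2.821×10^8 Pa = 2.821 kbar
upper-mantle rock: 3380 kg/m³ × 9.80665 m/s² × 21760 m = 7.213×10^8 Pa = 7.213 kbar
Total = 10.57 + 1.692 + 2.821 + 7.213 = 22.294 kbar

22 kbar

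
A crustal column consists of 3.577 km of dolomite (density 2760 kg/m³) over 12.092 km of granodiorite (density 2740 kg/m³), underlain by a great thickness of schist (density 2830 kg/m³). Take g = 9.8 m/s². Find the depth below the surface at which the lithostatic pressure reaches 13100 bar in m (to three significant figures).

47700 m

Pressure at base of upper layers: 2760×9.8×3577 + 2740×9.8×12092 = 4.214×10^8 Pa = 4214 bar
Remaining pressure to be supplied by schist: 1.310×10^9 − 4.214×10^8 = 8.886×10^8 Pa
Additional depth in schist = 8.886×10^8 Pa / (2830 kg/m³ × 9.8 m/s²) = 32038 m
Total depth = 15669 m + 32038 m = 47707 m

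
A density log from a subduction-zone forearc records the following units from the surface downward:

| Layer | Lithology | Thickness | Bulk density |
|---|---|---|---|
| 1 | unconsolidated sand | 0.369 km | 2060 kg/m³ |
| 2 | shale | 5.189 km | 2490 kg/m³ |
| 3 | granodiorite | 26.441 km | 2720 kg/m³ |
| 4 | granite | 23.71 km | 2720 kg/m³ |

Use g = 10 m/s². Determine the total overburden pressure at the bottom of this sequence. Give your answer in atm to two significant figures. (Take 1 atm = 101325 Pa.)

unconsolidated sand: 2060 kg/m³ × 10 m/s² × 369 m = 7.601×10^6 Pa = 75.02 atm
shale: 2490 kg/m³ × 10 m/s² × 5189 m = 1.292×10^8 Pa = 1275 atm
granodiorite: 2720 kg/m³ × 10 m/s² × 26441 m = 7.192×10^8 Pa = 7098 atm
granite: 2720 kg/m³ × 10 m/s² × 23710 m = 6.449×10^8 Pa = 6365 atm
Total = 75.02 + 1275 + 7098 + 6365 = 14813 atm

15000 atm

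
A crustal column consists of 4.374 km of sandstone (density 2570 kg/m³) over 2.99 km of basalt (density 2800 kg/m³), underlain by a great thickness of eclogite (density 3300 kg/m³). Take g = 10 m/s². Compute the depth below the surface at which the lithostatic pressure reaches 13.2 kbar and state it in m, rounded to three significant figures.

Pressure at base of upper layers: 2570×10×4374 + 2800×10×2990 = 1.961×10^8 Pa = 1.961 kbar
Remaining pressure to be supplied by eclogite: 1.320×10^9 − 1.961×10^8 = 1.124×10^9 Pa
Additional depth in eclogite = 1.124×10^9 Pa / (3300 kg/m³ × 10 m/s²) = 34057 m
Total depth = 7364 m + 34057 m = 41421 m

41400 m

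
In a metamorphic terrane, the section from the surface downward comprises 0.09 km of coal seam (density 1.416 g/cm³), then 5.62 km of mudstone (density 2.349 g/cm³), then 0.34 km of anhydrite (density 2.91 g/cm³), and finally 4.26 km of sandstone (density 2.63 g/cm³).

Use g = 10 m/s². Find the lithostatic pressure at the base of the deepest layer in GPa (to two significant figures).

coal seam: 1416 kg/m³ × 10 m/s² × 90 m = 1.274×10^6 Pa = 1.274×10^-3 GPa
mudstone: 2349 kg/m³ × 10 m/s² × 5620 m = 1.320×10^8 Pa = 0.1320 GPa
anhydrite: 2910 kg/m³ × 10 m/s² × 340 m = 9.894×10^6 Pa = 9.894×10^-3 GPa
sandstone: 2630 kg/m³ × 10 m/s² × 4260 m = 1.120×10^8 Pa = 0.1120 GPa
Total = 1.274×10^-3 + 0.1320 + 9.894×10^-3 + 0.1120 = 0.25522 GPa

0.26 GPa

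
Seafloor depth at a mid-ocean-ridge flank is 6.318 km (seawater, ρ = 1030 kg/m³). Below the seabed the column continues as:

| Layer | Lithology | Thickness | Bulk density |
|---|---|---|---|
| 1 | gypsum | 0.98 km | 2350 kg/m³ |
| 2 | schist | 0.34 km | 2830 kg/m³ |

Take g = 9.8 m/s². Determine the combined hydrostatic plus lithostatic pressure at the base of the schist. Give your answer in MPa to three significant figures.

seawater: 1030 kg/m³ × 9.8 m/s² × 6318 m = 6.377×10^7 Pa = 63.77 MPa
gypsum: 2350 kg/m³ × 9.8 m/s² × 980 m = 2.257×10^7 Pa = 22.57 MPa
schist: 2830 kg/m³ × 9.8 m/s² × 340 m = 9.430×10^6 Pa = 9.430 MPa
Total = 63.77 + 22.57 + 9.430 = 95.773 MPa

95.8 MPa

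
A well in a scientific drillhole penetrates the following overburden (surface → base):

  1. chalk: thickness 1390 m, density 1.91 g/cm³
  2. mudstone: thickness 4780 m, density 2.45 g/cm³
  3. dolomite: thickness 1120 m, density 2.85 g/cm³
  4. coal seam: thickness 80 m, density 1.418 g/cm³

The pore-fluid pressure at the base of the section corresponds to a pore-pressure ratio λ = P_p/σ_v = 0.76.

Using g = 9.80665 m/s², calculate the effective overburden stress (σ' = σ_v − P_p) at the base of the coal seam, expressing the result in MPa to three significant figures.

Overburden (lithostatic) stress σ_v:
chalk: 1910 kg/m³ × 9.80665 m/s² × 1390 m = 2.604×10^7 Pa = 26.04 MPa
mudstone: 2450 kg/m³ × 9.80665 m/s² × 4780 m = 1.148×10^8 Pa = 114.8 MPa
dolomite: 2850 kg/m³ × 9.80665 m/s² × 1120 m = 3.130×10^7 Pa = 31.30 MPa
coal seam: 1418 kg/m³ × 9.80665 m/s² × 80 m = 1.112×10^6 Pa = 1.112 MPa
Total = 26.04 + 114.8 + 31.30 + 1.112 = 173.30 MPa
Pore pressure P_p = λ·σ_v = 0.76 × 173.3 MPa = 131.7 MPa
Effective stress σ' = σ_v − P_p = 173.3 − 131.7 = 41.591 MPa

41.6 MPa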